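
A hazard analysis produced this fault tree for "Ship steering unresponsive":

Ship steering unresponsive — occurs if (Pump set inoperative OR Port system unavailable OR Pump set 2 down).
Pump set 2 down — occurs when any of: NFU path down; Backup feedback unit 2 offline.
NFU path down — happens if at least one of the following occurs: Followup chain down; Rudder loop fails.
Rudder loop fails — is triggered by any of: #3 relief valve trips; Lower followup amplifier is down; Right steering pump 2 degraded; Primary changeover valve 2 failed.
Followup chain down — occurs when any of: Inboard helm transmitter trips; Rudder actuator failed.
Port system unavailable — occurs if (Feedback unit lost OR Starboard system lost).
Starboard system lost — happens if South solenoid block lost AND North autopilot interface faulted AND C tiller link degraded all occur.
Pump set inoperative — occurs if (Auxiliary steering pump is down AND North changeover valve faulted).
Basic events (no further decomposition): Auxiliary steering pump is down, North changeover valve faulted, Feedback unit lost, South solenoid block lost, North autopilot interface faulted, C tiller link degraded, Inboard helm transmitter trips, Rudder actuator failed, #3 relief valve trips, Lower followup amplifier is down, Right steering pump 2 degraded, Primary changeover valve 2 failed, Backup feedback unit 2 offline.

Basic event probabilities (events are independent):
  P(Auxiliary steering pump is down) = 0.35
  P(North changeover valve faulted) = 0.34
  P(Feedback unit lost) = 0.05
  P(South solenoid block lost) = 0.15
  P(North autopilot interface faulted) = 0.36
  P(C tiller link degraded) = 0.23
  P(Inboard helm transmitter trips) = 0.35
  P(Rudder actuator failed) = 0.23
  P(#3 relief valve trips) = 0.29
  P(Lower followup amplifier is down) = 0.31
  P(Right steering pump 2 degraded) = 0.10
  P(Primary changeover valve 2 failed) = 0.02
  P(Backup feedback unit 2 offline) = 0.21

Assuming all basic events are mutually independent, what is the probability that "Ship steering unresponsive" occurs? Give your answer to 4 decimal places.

P(Pump set inoperative) [AND] = 0.35 × 0.34 = 0.119000
P(Starboard system lost) [AND] = 0.15 × 0.36 × 0.23 = 0.012420
P(Port system unavailable) [OR] = 1 − (1−0.05) × (1−0.012420) = 0.061799
P(Followup chain down) [OR] = 1 − (1−0.35) × (1−0.23) = 0.499500
P(Rudder loop fails) [OR] = 1 − (1−0.29) × (1−0.31) × (1−0.10) × (1−0.02) = 0.567908
P(NFU path down) [OR] = 1 − (1−0.499500) × (1−0.567908) = 0.783738
P(Pump set 2 down) [OR] = 1 − (1−0.783738) × (1−0.21) = 0.829153
P(Ship steering unresponsive) [OR] = 1 − (1−0.119000) × (1−0.061799) × (1−0.829153) = 0.858786
Rounded to 4 decimal places: P(Ship steering unresponsive) ≈ 0.8588.

0.8588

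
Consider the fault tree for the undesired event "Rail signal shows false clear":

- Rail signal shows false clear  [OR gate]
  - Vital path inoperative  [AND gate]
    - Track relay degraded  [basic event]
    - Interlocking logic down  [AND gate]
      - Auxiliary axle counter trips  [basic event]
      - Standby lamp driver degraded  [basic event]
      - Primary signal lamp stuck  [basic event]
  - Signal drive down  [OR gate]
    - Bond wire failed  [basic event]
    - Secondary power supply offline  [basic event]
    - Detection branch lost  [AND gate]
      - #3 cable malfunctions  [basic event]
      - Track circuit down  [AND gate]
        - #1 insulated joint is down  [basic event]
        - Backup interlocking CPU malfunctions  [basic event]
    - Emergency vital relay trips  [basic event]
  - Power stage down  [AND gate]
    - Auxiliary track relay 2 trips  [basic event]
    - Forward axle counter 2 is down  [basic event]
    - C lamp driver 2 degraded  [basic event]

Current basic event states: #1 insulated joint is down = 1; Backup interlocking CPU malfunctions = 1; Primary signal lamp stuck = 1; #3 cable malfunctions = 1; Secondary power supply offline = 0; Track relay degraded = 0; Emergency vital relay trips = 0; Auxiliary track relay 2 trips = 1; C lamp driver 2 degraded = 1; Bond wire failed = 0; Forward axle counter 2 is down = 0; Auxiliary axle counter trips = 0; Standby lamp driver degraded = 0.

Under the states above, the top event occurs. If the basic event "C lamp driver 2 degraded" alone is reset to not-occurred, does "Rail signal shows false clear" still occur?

Yes

Counterfactual: set "C lamp driver 2 degraded" to not occurred.
Interlocking logic down [AND]: Auxiliary axle counter trips=not, Standby lamp driver degraded=not, Primary signal lamp stuck=occurs → not all inputs occur → does not occur.
Vital path inoperative [AND]: Track relay degraded=not, Interlocking logic down=not → not all inputs occur → does not occur.
Track circuit down [AND]: #1 insulated joint is down=occurs, Backup interlocking CPU malfunctions=occurs → all inputs occur → occurs.
Detection branch lost [AND]: #3 cable malfunctions=occurs, Track circuit down=occurs → all inputs occur → occurs.
Signal drive down [OR]: Bond wire failed=not, Secondary power supply offline=not, Detection branch lost=occurs, Emergency vital relay trips=not → at least one input occurs → occurs.
Power stage down [AND]: Auxiliary track relay 2 trips=occurs, Forward axle counter 2 is down=not, C lamp driver 2 degraded=not → not all inputs occur → does not occur.
Rail signal shows false clear [OR]: Vital path inoperative=not, Signal drive down=occurs, Power stage down=not → at least one input occurs → occurs.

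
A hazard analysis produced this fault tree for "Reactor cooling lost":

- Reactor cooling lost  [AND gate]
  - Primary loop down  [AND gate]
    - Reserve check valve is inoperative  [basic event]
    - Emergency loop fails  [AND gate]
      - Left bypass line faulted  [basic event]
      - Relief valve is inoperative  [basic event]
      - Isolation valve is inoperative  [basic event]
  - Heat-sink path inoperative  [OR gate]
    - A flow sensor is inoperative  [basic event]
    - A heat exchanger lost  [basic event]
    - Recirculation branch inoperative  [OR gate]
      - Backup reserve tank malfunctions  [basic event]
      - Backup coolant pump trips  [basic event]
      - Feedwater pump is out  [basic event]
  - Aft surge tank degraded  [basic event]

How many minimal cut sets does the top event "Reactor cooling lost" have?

Emergency loop fails [AND]: one cut set from each child combined → 1 × 1 × 1 = 1 cut set(s).
Primary loop down [AND]: one cut set from each child combined → 1 × 1 = 1 cut set(s).
Recirculation branch inoperative [OR]: union of children's cut sets → 3 cut set(s).
Heat-sink path inoperative [OR]: union of children's cut sets → 5 cut set(s).
Reactor cooling lost [AND]: one cut set from each child combined → 1 × 5 × 1 = 5 cut set(s).
Minimal cut sets: {A flow sensor is inoperative, Aft surge tank degraded, Isolation valve is inoperative, Left bypass line faulted, Relief valve is inoperative, Reserve check valve is inoperative}; {A heat exchanger lost, Aft surge tank degraded, Isolation valve is inoperative, Left bypass line faulted, Relief valve is inoperative, Reserve check valve is inoperative}; {Aft surge tank degraded, Backup reserve tank malfunctions, Isolation valve is inoperative, Left bypass line faulted, Relief valve is inoperative, Reserve check valve is inoperative}; {Aft surge tank degraded, Backup coolant pump trips, Isolation valve is inoperative, Left bypass line faulted, Relief valve is inoperative, Reserve check valve is inoperative}; {Aft surge tank degraded, Feedwater pump is out, Isolation valve is inoperative, Left bypass line faulted, Relief valve is inoperative, Reserve check valve is inoperative}.

5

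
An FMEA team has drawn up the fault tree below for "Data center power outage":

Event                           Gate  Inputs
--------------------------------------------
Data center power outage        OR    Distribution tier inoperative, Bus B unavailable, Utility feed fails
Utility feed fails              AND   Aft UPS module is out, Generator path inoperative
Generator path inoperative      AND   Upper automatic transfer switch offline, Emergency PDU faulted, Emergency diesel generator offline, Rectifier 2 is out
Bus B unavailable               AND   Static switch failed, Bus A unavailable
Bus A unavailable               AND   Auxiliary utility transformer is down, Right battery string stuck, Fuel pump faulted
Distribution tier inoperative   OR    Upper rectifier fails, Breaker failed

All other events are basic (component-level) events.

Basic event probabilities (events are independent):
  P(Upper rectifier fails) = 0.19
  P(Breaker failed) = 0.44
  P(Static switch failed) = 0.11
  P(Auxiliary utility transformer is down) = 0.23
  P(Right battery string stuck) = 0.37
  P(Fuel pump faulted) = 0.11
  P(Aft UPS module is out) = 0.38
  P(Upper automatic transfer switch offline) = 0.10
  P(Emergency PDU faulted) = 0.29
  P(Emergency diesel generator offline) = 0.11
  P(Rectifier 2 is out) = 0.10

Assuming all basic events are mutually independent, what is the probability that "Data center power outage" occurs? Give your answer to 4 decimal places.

0.5469

P(Distribution tier inoperative) [OR] = 1 − (1−0.19) × (1−0.44) = 0.546400
P(Bus A unavailable) [AND] = 0.23 × 0.37 × 0.11 = 0.009361
P(Bus B unavailable) [AND] = 0.11 × 0.009361 = 0.001030
P(Generator path inoperative) [AND] = 0.10 × 0.29 × 0.11 × 0.10 = 0.000319
P(Utility feed fails) [AND] = 0.38 × 0.000319 = 0.000121
P(Data center power outage) [OR] = 1 − (1−0.546400) × (1−0.001030) × (1−0.000121) = 0.546922
Rounded to 4 decimal places: P(Data center power outage) ≈ 0.5469.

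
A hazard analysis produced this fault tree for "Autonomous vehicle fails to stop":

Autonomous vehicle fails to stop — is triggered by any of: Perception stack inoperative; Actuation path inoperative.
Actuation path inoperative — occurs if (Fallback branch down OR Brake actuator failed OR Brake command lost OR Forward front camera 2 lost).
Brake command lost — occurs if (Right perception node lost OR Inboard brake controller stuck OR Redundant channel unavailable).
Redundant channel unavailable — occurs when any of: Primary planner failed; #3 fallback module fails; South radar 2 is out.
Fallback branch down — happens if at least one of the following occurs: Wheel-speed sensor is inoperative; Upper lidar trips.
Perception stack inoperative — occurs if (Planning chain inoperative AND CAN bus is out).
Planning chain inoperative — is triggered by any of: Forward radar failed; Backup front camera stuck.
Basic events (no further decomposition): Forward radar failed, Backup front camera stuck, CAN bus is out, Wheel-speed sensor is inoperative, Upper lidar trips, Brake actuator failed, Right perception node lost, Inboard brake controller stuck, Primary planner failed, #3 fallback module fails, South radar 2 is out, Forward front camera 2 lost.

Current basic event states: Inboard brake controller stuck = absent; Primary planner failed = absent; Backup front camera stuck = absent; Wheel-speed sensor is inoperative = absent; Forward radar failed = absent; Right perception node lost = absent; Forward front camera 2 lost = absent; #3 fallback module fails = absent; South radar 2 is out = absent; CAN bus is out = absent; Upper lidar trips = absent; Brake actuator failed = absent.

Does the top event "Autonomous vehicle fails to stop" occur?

Planning chain inoperative [OR]: Forward radar failed=not, Backup front camera stuck=not → no input occurs → does not occur.
Perception stack inoperative [AND]: Planning chain inoperative=not, CAN bus is out=not → not all inputs occur → does not occur.
Fallback branch down [OR]: Wheel-speed sensor is inoperative=not, Upper lidar trips=not → no input occurs → does not occur.
Redundant channel unavailable [OR]: Primary planner failed=not, #3 fallback module fails=not, South radar 2 is out=not → no input occurs → does not occur.
Brake command lost [OR]: Right perception node lost=not, Inboard brake controller stuck=not, Redundant channel unavailable=not → no input occurs → does not occur.
Actuation path inoperative [OR]: Fallback branch down=not, Brake actuator failed=not, Brake command lost=not, Forward front camera 2 lost=not → no input occurs → does not occur.
Autonomous vehicle fails to stop [OR]: Perception stack inoperative=not, Actuation path inoperative=not → no input occurs → does not occur.

No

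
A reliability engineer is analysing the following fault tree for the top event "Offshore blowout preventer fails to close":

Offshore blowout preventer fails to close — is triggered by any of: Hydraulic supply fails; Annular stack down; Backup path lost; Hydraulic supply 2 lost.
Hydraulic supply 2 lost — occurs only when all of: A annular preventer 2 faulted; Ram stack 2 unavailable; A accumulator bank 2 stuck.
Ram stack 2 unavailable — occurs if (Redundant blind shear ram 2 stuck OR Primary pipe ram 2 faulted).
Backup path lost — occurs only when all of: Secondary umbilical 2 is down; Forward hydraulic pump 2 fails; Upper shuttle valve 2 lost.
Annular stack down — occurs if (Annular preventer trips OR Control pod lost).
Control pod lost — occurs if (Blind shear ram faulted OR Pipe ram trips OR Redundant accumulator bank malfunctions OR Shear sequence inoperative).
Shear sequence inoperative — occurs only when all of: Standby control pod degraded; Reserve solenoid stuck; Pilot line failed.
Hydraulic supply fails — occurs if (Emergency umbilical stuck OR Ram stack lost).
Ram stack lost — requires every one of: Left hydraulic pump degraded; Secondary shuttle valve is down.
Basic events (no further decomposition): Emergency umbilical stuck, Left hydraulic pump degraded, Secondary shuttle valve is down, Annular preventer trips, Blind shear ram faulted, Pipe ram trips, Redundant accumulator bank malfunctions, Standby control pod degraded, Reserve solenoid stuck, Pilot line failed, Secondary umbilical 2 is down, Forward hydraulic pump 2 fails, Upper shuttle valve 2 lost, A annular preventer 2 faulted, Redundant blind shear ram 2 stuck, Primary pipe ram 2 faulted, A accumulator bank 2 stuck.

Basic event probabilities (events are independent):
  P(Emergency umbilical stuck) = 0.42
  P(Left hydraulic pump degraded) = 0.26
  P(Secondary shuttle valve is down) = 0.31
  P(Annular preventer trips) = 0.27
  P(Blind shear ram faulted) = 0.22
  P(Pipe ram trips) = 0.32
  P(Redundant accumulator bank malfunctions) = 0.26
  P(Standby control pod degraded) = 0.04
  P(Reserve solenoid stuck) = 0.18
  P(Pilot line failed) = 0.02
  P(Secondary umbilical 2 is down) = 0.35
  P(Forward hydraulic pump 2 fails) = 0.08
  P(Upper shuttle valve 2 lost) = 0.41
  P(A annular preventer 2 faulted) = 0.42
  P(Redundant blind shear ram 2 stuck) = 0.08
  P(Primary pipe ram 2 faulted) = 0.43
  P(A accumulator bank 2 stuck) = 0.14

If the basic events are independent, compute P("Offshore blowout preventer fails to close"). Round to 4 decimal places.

0.8532

P(Ram stack lost) [AND] = 0.26 × 0.31 = 0.080600
P(Hydraulic supply fails) [OR] = 1 − (1−0.42) × (1−0.080600) = 0.466748
P(Shear sequence inoperative) [AND] = 0.04 × 0.18 × 0.02 = 0.000144
P(Control pod lost) [OR] = 1 − (1−0.22) × (1−0.32) × (1−0.26) × (1−0.000144) = 0.607561
P(Annular stack down) [OR] = 1 − (1−0.27) × (1−0.607561) = 0.713520
P(Backup path lost) [AND] = 0.35 × 0.08 × 0.41 = 0.011480
P(Ram stack 2 unavailable) [OR] = 1 − (1−0.08) × (1−0.43) = 0.475600
P(Hydraulic supply 2 lost) [AND] = 0.42 × 0.475600 × 0.14 = 0.027965
P(Offshore blowout preventer fails to close) [OR] = 1 − (1−0.466748) × (1−0.713520) × (1−0.011480) × (1−0.027965) = 0.853211
Rounded to 4 decimal places: P(Offshore blowout preventer fails to close) ≈ 0.8532.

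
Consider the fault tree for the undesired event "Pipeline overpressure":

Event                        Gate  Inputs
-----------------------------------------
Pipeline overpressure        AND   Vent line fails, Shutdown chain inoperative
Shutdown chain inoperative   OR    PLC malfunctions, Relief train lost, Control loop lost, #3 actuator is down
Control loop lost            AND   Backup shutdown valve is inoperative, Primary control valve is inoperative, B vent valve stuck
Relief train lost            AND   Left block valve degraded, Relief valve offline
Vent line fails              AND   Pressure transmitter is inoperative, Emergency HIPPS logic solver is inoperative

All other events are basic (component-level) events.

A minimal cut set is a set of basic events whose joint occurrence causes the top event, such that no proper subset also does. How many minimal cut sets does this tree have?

Vent line fails [AND]: one cut set from each child combined → 1 × 1 = 1 cut set(s).
Relief train lost [AND]: one cut set from each child combined → 1 × 1 = 1 cut set(s).
Control loop lost [AND]: one cut set from each child combined → 1 × 1 × 1 = 1 cut set(s).
Shutdown chain inoperative [OR]: union of children's cut sets → 4 cut set(s).
Pipeline overpressure [AND]: one cut set from each child combined → 1 × 4 = 4 cut set(s).
Minimal cut sets: {Emergency HIPPS logic solver is inoperative, PLC malfunctions, Pressure transmitter is inoperative}; {Emergency HIPPS logic solver is inoperative, Left block valve degraded, Pressure transmitter is inoperative, Relief valve offline}; {B vent valve stuck, Backup shutdown valve is inoperative, Emergency HIPPS logic solver is inoperative, Pressure transmitter is inoperative, Primary control valve is inoperative}; {#3 actuator is down, Emergency HIPPS logic solver is inoperative, Pressure transmitter is inoperative}.

4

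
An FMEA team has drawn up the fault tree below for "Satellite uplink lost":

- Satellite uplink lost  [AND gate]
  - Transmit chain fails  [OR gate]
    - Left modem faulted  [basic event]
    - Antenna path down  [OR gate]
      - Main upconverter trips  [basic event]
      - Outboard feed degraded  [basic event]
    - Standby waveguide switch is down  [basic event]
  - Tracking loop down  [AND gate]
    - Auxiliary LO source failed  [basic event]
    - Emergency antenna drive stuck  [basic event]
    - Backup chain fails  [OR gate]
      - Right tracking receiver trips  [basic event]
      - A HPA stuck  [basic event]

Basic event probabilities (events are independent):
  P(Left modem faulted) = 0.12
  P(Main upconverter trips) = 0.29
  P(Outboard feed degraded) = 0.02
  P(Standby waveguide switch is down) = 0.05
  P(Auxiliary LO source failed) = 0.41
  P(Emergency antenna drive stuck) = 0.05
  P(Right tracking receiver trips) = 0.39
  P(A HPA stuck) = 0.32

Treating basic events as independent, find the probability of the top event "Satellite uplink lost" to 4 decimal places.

0.0050

P(Antenna path down) [OR] = 1 − (1−0.29) × (1−0.02) = 0.304200
P(Transmit chain fails) [OR] = 1 − (1−0.12) × (1−0.304200) × (1−0.05) = 0.418311
P(Backup chain fails) [OR] = 1 − (1−0.39) × (1−0.32) = 0.585200
P(Tracking loop down) [AND] = 0.41 × 0.05 × 0.585200 = 0.011997
P(Satellite uplink lost) [AND] = 0.418311 × 0.011997 = 0.005018
Rounded to 4 decimal places: P(Satellite uplink lost) ≈ 0.0050.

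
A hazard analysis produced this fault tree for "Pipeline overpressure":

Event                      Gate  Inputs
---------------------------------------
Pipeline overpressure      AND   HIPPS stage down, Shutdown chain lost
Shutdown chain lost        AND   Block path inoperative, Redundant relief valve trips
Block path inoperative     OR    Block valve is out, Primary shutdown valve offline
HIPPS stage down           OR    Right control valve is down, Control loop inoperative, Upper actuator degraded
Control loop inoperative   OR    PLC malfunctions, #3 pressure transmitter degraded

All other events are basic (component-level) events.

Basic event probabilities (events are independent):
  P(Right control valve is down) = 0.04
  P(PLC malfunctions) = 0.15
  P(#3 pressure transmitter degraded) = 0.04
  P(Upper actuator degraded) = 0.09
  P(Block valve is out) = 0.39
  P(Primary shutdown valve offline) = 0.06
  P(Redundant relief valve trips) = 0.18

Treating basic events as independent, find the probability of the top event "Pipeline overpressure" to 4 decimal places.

0.0220

P(Control loop inoperative) [OR] = 1 − (1−0.15) × (1−0.04) = 0.184000
P(HIPPS stage down) [OR] = 1 − (1−0.04) × (1−0.184000) × (1−0.09) = 0.287142
P(Block path inoperative) [OR] = 1 − (1−0.39) × (1−0.06) = 0.426600
P(Shutdown chain lost) [AND] = 0.426600 × 0.18 = 0.076788
P(Pipeline overpressure) [AND] = 0.287142 × 0.076788 = 0.022049
Rounded to 4 decimal places: P(Pipeline overpressure) ≈ 0.0220.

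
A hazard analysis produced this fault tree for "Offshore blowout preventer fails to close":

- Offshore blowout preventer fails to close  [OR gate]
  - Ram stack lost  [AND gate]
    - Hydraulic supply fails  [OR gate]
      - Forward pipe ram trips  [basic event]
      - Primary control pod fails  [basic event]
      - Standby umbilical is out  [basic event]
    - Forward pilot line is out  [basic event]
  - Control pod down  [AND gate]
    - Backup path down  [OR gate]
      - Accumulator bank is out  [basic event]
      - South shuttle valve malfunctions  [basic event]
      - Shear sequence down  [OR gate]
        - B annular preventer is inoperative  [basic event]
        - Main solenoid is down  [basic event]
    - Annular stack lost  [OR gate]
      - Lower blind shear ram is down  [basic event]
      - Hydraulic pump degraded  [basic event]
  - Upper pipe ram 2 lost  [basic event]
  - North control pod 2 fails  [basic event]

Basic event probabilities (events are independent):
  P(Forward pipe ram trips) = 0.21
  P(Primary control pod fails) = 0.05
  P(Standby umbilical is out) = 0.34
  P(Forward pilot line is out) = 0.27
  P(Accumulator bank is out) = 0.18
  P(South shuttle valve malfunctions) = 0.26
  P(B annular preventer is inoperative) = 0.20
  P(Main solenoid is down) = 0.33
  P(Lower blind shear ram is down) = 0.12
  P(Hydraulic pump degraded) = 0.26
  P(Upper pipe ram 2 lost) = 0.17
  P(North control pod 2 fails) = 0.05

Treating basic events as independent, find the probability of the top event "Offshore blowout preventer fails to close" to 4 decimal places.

0.4792

P(Hydraulic supply fails) [OR] = 1 − (1−0.21) × (1−0.05) × (1−0.34) = 0.504670
P(Ram stack lost) [AND] = 0.504670 × 0.27 = 0.136261
P(Shear sequence down) [OR] = 1 − (1−0.20) × (1−0.33) = 0.464000
P(Backup path down) [OR] = 1 − (1−0.18) × (1−0.26) × (1−0.464000) = 0.674755
P(Annular stack lost) [OR] = 1 − (1−0.12) × (1−0.26) = 0.348800
P(Control pod down) [AND] = 0.674755 × 0.348800 = 0.235355
P(Offshore blowout preventer fails to close) [OR] = 1 − (1−0.136261) × (1−0.235355) × (1−0.17) × (1−0.05) = 0.479232
Rounded to 4 decimal places: P(Offshore blowout preventer fails to close) ≈ 0.4792.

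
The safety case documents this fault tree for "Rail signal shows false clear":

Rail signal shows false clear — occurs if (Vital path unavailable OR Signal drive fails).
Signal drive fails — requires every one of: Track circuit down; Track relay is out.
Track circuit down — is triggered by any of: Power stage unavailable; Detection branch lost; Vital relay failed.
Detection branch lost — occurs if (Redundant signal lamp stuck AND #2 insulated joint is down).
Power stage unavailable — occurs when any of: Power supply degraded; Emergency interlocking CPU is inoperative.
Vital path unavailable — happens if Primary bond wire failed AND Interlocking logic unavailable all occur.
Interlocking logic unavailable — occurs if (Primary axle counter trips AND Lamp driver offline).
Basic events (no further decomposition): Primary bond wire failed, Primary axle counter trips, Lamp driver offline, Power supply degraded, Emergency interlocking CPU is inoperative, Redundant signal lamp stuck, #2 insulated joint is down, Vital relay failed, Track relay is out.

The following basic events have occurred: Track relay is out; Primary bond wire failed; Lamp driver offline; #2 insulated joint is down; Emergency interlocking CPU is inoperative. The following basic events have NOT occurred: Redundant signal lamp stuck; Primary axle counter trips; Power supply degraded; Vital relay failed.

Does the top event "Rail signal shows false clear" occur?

Interlocking logic unavailable [AND]: Primary axle counter trips=not, Lamp driver offline=occurs → not all inputs occur → does not occur.
Vital path unavailable [AND]: Primary bond wire failed=occurs, Interlocking logic unavailable=not → not all inputs occur → does not occur.
Power stage unavailable [OR]: Power supply degraded=not, Emergency interlocking CPU is inoperative=occurs → at least one input occurs → occurs.
Detection branch lost [AND]: Redundant signal lamp stuck=not, #2 insulated joint is down=occurs → not all inputs occur → does not occur.
Track circuit down [OR]: Power stage unavailable=occurs, Detection branch lost=not, Vital relay failed=not → at least one input occurs → occurs.
Signal drive fails [AND]: Track circuit down=occurs, Track relay is out=occurs → all inputs occur → occurs.
Rail signal shows false clear [OR]: Vital path unavailable=not, Signal drive fails=occurs → at least one input occurs → occurs.

Yes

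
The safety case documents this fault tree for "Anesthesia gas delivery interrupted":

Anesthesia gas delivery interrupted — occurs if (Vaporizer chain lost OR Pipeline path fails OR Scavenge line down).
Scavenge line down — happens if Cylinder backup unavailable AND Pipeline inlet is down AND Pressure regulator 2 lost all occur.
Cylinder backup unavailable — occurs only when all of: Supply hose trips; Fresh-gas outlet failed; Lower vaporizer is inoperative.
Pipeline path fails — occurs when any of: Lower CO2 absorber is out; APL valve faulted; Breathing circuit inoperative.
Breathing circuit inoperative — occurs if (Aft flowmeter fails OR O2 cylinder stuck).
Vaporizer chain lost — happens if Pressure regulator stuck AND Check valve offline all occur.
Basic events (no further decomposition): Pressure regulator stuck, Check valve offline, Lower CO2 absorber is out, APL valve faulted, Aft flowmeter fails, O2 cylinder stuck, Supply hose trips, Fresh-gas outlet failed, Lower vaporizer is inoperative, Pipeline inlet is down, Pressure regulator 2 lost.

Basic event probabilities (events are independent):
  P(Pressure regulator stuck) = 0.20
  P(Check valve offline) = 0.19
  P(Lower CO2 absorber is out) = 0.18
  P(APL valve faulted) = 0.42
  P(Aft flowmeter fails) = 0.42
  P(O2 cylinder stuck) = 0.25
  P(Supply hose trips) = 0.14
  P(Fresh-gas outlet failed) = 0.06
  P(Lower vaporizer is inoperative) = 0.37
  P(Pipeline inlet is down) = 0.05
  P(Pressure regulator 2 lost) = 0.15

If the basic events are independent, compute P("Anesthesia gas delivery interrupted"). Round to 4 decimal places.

0.8010

P(Vaporizer chain lost) [AND] = 0.20 × 0.19 = 0.038000
P(Breathing circuit inoperative) [OR] = 1 − (1−0.42) × (1−0.25) = 0.565000
P(Pipeline path fails) [OR] = 1 − (1−0.18) × (1−0.42) × (1−0.565000) = 0.793114
P(Cylinder backup unavailable) [AND] = 0.14 × 0.06 × 0.37 = 0.003108
P(Scavenge line down) [AND] = 0.003108 × 0.05 × 0.15 = 0.000023
P(Anesthesia gas delivery interrupted) [OR] = 1 − (1−0.038000) × (1−0.793114) × (1−0.000023) = 0.800980
Rounded to 4 decimal places: P(Anesthesia gas delivery interrupted) ≈ 0.8010.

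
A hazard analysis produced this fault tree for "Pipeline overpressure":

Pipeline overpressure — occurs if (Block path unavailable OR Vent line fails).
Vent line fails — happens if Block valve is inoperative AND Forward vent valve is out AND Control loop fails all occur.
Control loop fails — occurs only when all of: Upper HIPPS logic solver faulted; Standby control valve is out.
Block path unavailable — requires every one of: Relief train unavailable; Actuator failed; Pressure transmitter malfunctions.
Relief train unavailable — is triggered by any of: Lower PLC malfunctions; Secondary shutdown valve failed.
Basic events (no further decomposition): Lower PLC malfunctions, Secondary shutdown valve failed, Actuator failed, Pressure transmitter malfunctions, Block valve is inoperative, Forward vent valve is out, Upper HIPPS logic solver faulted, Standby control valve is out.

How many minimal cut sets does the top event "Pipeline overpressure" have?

3

Relief train unavailable [OR]: union of children's cut sets → 2 cut set(s).
Block path unavailable [AND]: one cut set from each child combined → 2 × 1 × 1 = 2 cut set(s).
Control loop fails [AND]: one cut set from each child combined → 1 × 1 = 1 cut set(s).
Vent line fails [AND]: one cut set from each child combined → 1 × 1 × 1 = 1 cut set(s).
Pipeline overpressure [OR]: union of children's cut sets → 3 cut set(s).
Minimal cut sets: {Actuator failed, Lower PLC malfunctions, Pressure transmitter malfunctions}; {Actuator failed, Pressure transmitter malfunctions, Secondary shutdown valve failed}; {Block valve is inoperative, Forward vent valve is out, Standby control valve is out, Upper HIPPS logic solver faulted}.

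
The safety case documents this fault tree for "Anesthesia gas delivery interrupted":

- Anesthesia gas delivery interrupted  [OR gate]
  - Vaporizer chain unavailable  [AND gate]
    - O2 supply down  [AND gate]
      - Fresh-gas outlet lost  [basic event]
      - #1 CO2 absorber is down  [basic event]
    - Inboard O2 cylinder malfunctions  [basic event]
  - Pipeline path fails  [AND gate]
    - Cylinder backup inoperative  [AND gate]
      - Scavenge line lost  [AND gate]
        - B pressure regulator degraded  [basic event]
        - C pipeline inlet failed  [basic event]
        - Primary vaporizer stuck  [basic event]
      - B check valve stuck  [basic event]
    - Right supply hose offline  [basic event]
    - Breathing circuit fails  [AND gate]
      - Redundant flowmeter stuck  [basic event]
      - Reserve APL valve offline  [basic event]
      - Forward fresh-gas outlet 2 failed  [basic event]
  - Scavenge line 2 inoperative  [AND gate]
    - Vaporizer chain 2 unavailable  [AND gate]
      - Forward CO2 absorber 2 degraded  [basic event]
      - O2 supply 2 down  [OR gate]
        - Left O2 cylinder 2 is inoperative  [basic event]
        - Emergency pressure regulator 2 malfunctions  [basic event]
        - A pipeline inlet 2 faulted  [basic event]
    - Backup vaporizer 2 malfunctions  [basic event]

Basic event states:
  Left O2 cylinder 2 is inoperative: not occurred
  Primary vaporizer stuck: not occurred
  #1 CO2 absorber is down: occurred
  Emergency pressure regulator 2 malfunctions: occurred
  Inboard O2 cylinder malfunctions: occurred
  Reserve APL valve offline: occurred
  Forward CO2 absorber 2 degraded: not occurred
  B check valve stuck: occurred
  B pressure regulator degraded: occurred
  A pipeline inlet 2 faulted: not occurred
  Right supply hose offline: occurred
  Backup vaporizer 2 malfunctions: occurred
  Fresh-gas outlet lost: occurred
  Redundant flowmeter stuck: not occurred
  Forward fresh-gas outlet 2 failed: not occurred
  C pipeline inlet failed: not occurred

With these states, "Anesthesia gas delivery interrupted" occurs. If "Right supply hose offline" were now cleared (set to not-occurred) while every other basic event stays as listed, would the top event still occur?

Yes

Counterfactual: set "Right supply hose offline" to not occurred.
O2 supply down [AND]: Fresh-gas outlet lost=occurs, #1 CO2 absorber is down=occurs → all inputs occur → occurs.
Vaporizer chain unavailable [AND]: O2 supply down=occurs, Inboard O2 cylinder malfunctions=occurs → all inputs occur → occurs.
Scavenge line lost [AND]: B pressure regulator degraded=occurs, C pipeline inlet failed=not, Primary vaporizer stuck=not → not all inputs occur → does not occur.
Cylinder backup inoperative [AND]: Scavenge line lost=not, B check valve stuck=occurs → not all inputs occur → does not occur.
Breathing circuit fails [AND]: Redundant flowmeter stuck=not, Reserve APL valve offline=occurs, Forward fresh-gas outlet 2 failed=not → not all inputs occur → does not occur.
Pipeline path fails [AND]: Cylinder backup inoperative=not, Right supply hose offline=not, Breathing circuit fails=not → not all inputs occur → does not occur.
O2 supply 2 down [OR]: Left O2 cylinder 2 is inoperative=not, Emergency pressure regulator 2 malfunctions=occurs, A pipeline inlet 2 faulted=not → at least one input occurs → occurs.
Vaporizer chain 2 unavailable [AND]: Forward CO2 absorber 2 degraded=not, O2 supply 2 down=occurs → not all inputs occur → does not occur.
Scavenge line 2 inoperative [AND]: Vaporizer chain 2 unavailable=not, Backup vaporizer 2 malfunctions=occurs → not all inputs occur → does not occur.
Anesthesia gas delivery interrupted [OR]: Vaporizer chain unavailable=occurs, Pipeline path fails=not, Scavenge line 2 inoperative=not → at least one input occurs → occurs.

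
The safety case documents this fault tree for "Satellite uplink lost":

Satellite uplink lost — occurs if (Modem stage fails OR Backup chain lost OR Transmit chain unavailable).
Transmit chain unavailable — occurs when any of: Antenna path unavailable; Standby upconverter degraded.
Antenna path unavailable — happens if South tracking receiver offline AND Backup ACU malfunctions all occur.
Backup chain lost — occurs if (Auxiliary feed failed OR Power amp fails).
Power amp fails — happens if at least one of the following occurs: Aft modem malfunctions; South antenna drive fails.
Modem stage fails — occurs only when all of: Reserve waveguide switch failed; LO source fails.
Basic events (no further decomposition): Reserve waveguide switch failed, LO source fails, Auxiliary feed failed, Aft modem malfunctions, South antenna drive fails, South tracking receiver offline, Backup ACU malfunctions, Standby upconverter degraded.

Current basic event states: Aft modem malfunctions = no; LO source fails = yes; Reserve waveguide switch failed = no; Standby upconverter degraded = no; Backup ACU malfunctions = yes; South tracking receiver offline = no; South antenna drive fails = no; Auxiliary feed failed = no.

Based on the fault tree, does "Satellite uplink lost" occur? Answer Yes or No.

Modem stage fails [AND]: Reserve waveguide switch failed=not, LO source fails=occurs → not all inputs occur → does not occur.
Power amp fails [OR]: Aft modem malfunctions=not, South antenna drive fails=not → no input occurs → does not occur.
Backup chain lost [OR]: Auxiliary feed failed=not, Power amp fails=not → no input occurs → does not occur.
Antenna path unavailable [AND]: South tracking receiver offline=not, Backup ACU malfunctions=occurs → not all inputs occur → does not occur.
Transmit chain unavailable [OR]: Antenna path unavailable=not, Standby upconverter degraded=not → no input occurs → does not occur.
Satellite uplink lost [OR]: Modem stage fails=not, Backup chain lost=not, Transmit chain unavailable=not → no input occurs → does not occur.

No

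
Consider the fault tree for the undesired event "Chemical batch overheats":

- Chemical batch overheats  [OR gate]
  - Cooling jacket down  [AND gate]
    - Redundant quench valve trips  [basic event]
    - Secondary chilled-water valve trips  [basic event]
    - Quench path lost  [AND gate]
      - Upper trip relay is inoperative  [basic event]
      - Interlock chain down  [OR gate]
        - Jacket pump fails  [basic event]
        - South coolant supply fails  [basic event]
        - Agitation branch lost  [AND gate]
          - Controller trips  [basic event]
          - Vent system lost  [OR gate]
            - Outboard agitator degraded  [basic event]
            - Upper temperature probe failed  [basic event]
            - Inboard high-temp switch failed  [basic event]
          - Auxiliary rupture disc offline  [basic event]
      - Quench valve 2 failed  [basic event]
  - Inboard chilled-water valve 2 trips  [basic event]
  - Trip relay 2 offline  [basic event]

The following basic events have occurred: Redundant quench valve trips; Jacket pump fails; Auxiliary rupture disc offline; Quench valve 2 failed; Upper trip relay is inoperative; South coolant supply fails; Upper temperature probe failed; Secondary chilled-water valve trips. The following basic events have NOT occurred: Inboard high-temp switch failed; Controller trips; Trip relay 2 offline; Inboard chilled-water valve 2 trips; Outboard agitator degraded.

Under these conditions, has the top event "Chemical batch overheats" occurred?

Vent system lost [OR]: Outboard agitator degraded=not, Upper temperature probe failed=occurs, Inboard high-temp switch failed=not → at least one input occurs → occurs.
Agitation branch lost [AND]: Controller trips=not, Vent system lost=occurs, Auxiliary rupture disc offline=occurs → not all inputs occur → does not occur.
Interlock chain down [OR]: Jacket pump fails=occurs, South coolant supply fails=occurs, Agitation branch lost=not → at least one input occurs → occurs.
Quench path lost [AND]: Upper trip relay is inoperative=occurs, Interlock chain down=occurs, Quench valve 2 failed=occurs → all inputs occur → occurs.
Cooling jacket down [AND]: Redundant quench valve trips=occurs, Secondary chilled-water valve trips=occurs, Quench path lost=occurs → all inputs occur → occurs.
Chemical batch overheats [OR]: Cooling jacket down=occurs, Inboard chilled-water valve 2 trips=not, Trip relay 2 offline=not → at least one input occurs → occurs.

Yes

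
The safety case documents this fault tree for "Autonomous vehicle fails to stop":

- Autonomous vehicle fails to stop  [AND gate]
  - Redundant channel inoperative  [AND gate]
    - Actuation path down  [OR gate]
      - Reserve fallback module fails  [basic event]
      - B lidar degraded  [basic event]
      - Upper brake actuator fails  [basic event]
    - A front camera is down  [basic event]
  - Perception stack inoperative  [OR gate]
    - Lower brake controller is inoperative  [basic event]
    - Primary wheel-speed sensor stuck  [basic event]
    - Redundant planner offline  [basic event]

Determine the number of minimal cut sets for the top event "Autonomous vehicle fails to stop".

Actuation path down [OR]: union of children's cut sets → 3 cut set(s).
Redundant channel inoperative [AND]: one cut set from each child combined → 3 × 1 = 3 cut set(s).
Perception stack inoperative [OR]: union of children's cut sets → 3 cut set(s).
Autonomous vehicle fails to stop [AND]: one cut set from each child combined → 3 × 3 = 9 cut set(s).
Minimal cut sets: {A front camera is down, Lower brake controller is inoperative, Reserve fallback module fails}; {A front camera is down, Primary wheel-speed sensor stuck, Reserve fallback module fails}; {A front camera is down, Redundant planner offline, Reserve fallback module fails}; {A front camera is down, B lidar degraded, Lower brake controller is inoperative}; {A front camera is down, B lidar degraded, Primary wheel-speed sensor stuck}; {A front camera is down, B lidar degraded, Redundant planner offline}; {A front camera is down, Lower brake controller is inoperative, Upper brake actuator fails}; {A front camera is down, Primary wheel-speed sensor stuck, Upper brake actuator fails}; {A front camera is down, Redundant planner offline, Upper brake actuator fails}.

9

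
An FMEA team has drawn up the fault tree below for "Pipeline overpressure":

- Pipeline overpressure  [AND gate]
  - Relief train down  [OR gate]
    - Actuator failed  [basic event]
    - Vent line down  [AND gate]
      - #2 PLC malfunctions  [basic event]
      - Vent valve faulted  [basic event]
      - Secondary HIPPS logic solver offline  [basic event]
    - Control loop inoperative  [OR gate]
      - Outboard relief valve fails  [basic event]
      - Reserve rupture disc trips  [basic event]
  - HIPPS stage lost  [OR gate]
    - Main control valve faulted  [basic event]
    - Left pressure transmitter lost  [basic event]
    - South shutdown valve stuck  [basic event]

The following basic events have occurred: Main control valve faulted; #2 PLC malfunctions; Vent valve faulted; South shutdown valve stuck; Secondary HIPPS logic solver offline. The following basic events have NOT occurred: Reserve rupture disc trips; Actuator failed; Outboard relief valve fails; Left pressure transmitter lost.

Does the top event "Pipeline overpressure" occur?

Vent line down [AND]: #2 PLC malfunctions=occurs, Vent valve faulted=occurs, Secondary HIPPS logic solver offline=occurs → all inputs occur → occurs.
Control loop inoperative [OR]: Outboard relief valve fails=not, Reserve rupture disc trips=not → no input occurs → does not occur.
Relief train down [OR]: Actuator failed=not, Vent line down=occurs, Control loop inoperative=not → at least one input occurs → occurs.
HIPPS stage lost [OR]: Main control valve faulted=occurs, Left pressure transmitter lost=not, South shutdown valve stuck=occurs → at least one input occurs → occurs.
Pipeline overpressure [AND]: Relief train down=occurs, HIPPS stage lost=occurs → all inputs occur → occurs.

Yes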